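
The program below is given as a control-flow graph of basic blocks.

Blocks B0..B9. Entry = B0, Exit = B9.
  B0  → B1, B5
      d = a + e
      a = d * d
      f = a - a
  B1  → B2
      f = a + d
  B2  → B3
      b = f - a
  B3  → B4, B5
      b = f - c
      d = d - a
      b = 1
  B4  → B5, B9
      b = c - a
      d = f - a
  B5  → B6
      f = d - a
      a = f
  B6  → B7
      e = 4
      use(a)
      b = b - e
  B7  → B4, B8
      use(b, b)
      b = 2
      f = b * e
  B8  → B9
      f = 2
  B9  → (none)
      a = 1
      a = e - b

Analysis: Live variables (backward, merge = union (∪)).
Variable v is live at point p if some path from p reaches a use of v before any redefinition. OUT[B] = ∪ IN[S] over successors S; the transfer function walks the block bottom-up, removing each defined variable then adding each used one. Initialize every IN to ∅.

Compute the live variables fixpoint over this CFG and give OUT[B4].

Answer: {a, b, c, d, e}

Working:
Per-block solution:
  B0:   IN={a, b, c, e}   OUT={a, b, c, d, e}
  B1:   IN={a, c, d, e}   OUT={a, c, d, e, f}
  B2:   IN={a, c, d, e, f}   OUT={a, c, d, e, f}
  B3:   IN={a, c, d, e, f}   OUT={a, b, c, d, e, f}
  B4:   IN={a, c, e, f}   OUT={a, b, c, d, e}
  B5:   IN={a, b, c, d}   OUT={a, b, c}
  B6:   IN={a, b, c}   OUT={a, b, c, e}
  B7:   IN={a, b, c, e}   OUT={a, b, c, e, f}
  B8:   IN={b, e}   OUT={b, e}
  B9:   IN={b, e}   OUT={}

Merge at B4: OUT[B4] = IN[B5] ⊔ IN[B9] = {a, b, c, d, e}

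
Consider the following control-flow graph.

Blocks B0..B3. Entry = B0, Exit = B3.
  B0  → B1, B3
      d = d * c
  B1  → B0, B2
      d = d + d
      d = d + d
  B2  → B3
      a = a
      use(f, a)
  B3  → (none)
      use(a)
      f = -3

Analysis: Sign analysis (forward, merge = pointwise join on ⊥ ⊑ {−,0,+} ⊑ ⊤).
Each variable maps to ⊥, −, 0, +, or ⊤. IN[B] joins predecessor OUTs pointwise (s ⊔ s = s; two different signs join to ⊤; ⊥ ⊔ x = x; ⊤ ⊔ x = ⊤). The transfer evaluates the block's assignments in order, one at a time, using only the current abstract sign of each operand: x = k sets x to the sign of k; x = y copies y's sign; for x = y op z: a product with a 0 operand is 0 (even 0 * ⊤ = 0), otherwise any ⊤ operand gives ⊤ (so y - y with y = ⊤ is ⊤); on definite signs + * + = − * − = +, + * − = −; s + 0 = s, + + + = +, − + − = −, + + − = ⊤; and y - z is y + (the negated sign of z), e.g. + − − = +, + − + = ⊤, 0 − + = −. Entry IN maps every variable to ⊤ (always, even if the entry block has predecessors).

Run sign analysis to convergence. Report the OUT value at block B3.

Per-block solution:
  B0:  IN=(all ⊤)  OUT=(all ⊤)
  B1:  IN=(all ⊤)  OUT=(all ⊤)
  B2:  IN=(all ⊤)  OUT=(all ⊤)
  B3:  IN=(all ⊤)  OUT={f:-; rest ⊤}

Merge at B3: IN[B3] = OUT[B0] ⊔ OUT[B2] = {a: ⊤, b: ⊤, c: ⊤, d: ⊤, e: ⊤, f: ⊤}
Applying B3's transfer function to that IN value gives OUT[B3] (row B3 above).

Answer: {a: ⊤, b: ⊤, c: ⊤, d: ⊤, e: ⊤, f: -}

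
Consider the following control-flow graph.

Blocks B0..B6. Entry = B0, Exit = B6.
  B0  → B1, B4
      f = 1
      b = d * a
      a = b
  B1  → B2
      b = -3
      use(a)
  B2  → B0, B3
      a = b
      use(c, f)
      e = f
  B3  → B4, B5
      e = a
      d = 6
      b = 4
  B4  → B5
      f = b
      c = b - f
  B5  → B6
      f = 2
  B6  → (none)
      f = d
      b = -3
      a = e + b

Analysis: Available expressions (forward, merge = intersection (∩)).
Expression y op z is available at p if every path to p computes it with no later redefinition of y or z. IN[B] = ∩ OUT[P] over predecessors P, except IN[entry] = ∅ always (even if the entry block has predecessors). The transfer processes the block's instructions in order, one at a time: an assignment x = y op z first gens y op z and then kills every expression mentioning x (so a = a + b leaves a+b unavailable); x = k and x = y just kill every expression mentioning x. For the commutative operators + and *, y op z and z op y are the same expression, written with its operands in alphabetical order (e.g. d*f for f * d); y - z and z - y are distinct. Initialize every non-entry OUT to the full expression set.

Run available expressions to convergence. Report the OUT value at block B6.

Answer: {b+e}

Trace:
Fixpoint table:
  B0:  IN={}  OUT={}
  B1:  IN={}  OUT={}
  B2:  IN={}  OUT={}
  B3:  IN={}  OUT={}
  B4:  IN={}  OUT={b-f}
  B5:  IN={}  OUT={}
  B6:  IN={}  OUT={b+e}

Merge at B6: IN[B6] = OUT[B5] = {}
Applying B6's transfer function to that IN value gives OUT[B6] (row B6 above).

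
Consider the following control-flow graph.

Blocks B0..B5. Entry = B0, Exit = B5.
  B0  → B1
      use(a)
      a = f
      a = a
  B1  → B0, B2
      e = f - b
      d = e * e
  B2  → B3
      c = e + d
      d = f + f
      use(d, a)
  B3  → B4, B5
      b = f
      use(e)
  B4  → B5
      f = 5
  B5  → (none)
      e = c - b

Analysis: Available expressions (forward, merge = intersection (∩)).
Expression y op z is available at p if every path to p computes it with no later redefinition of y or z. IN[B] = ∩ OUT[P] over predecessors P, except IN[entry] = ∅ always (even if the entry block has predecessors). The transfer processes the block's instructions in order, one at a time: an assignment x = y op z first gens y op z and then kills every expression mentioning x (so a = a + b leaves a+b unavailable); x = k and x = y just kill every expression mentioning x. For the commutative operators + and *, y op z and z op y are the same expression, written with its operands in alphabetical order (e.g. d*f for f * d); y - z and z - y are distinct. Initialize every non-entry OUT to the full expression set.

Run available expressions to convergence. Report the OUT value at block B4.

Answer: {e*e}

Working:
Per-block solution:
  B0:  IN={}  OUT={}
  B1:  IN={}  OUT={e*e, f-b}
  B2:  IN={e*e, f-b}  OUT={e*e, f+f, f-b}
  B3:  IN={e*e, f+f, f-b}  OUT={e*e, f+f}
  B4:  IN={e*e, f+f}  OUT={e*e}
  B5:  IN={e*e}  OUT={c-b}

Merge at B4: IN[B4] = OUT[B3] = {e*e, f+f}
Applying B4's transfer function to that IN value gives OUT[B4] (row B4 above).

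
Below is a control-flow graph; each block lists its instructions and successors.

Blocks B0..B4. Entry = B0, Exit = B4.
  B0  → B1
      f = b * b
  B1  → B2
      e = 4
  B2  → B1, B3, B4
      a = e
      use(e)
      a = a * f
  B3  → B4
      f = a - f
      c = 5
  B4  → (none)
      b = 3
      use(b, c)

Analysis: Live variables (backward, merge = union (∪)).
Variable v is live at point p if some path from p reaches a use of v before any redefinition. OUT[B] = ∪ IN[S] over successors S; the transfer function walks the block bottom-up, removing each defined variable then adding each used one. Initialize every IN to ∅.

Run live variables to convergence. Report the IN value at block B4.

Fixpoint table:
  B0:  IN={b, c}  OUT={c, f}
  B1:  IN={c, f}  OUT={c, e, f}
  B2:  IN={c, e, f}  OUT={a, c, f}
  B3:  IN={a, f}  OUT={c}
  B4:  IN={c}  OUT={}

B4 is the boundary node: OUT[B4] = {}
Applying B4's transfer function to that OUT value gives IN[B4] (row B4 above).

Answer: {c}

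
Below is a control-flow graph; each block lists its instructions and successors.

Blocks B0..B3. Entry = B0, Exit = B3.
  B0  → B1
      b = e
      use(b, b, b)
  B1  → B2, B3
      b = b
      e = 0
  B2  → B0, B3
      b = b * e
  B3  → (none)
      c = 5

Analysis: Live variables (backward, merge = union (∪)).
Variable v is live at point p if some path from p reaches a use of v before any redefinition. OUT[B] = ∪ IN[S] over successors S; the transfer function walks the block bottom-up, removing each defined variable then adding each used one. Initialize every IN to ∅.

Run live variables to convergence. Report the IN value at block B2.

Fixpoint table:
  B0:  IN={e}  OUT={b}
  B1:  IN={b}  OUT={b, e}
  B2:  IN={b, e}  OUT={e}
  B3:  IN={}  OUT={}

Merge at B2: OUT[B2] = IN[B0] ⊔ IN[B3] = {e}
Applying B2's transfer function to that OUT value gives IN[B2] (row B2 above).

Answer: {b, e}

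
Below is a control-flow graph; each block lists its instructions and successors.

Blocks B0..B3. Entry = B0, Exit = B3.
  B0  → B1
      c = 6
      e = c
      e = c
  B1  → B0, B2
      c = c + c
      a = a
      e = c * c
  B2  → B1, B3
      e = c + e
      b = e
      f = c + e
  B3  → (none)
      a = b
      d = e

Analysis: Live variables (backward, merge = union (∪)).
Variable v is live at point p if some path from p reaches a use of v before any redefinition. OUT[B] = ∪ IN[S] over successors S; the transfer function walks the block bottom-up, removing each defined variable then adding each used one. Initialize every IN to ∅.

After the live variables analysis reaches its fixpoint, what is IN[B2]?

Answer: {a, c, e}

Trace:
Fixpoint table:
  B0: | IN={a} | OUT={a, c}
  B1: | IN={a, c} | OUT={a, c, e}
  B2: | IN={a, c, e} | OUT={a, b, c, e}
  B3: | IN={b, e} | OUT={}

Merge at B2: OUT[B2] = IN[B1] ⊔ IN[B3] = {a, b, c, e}
Applying B2's transfer function to that OUT value gives IN[B2] (row B2 above).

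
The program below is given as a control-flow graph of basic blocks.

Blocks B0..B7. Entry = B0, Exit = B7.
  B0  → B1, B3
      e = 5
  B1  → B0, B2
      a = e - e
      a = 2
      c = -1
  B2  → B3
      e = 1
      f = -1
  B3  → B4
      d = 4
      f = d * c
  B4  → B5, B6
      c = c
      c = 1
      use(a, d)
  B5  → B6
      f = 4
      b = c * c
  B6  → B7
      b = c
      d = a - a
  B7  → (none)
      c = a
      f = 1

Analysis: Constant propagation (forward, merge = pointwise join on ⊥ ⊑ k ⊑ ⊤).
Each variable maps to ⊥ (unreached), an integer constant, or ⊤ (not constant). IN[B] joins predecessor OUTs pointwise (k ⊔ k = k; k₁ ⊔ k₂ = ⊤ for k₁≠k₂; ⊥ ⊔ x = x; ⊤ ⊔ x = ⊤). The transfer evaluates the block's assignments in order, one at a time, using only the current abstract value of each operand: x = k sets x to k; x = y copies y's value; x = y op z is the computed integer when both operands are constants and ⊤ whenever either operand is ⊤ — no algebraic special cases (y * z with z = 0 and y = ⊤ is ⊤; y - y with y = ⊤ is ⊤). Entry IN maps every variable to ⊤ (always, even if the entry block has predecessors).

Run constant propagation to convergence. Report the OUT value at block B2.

Converged values:
  B0: | IN=(all ⊤) | OUT={e:5; rest ⊤}
  B1: | IN={e:5; rest ⊤} | OUT={a:2, c:-1, e:5; rest ⊤}
  B2: | IN={a:2, c:-1, e:5; rest ⊤} | OUT={a:2, c:-1, e:1, f:-1; rest ⊤}
  B3: | IN=(all ⊤) | OUT={d:4; rest ⊤}
  B4: | IN={d:4; rest ⊤} | OUT={c:1, d:4; rest ⊤}
  B5: | IN={c:1, d:4; rest ⊤} | OUT={b:1, c:1, d:4, f:4; rest ⊤}
  B6: | IN={c:1, d:4; rest ⊤} | OUT={b:1, c:1; rest ⊤}
  B7: | IN={b:1, c:1; rest ⊤} | OUT={b:1, f:1; rest ⊤}

Merge at B2: IN[B2] = OUT[B1] = {a: 2, b: ⊤, c: -1, d: ⊤, e: 5, f: ⊤}
Applying B2's transfer function to that IN value gives OUT[B2] (row B2 above).

Answer: {a: 2, b: ⊤, c: -1, d: ⊤, e: 1, f: -1}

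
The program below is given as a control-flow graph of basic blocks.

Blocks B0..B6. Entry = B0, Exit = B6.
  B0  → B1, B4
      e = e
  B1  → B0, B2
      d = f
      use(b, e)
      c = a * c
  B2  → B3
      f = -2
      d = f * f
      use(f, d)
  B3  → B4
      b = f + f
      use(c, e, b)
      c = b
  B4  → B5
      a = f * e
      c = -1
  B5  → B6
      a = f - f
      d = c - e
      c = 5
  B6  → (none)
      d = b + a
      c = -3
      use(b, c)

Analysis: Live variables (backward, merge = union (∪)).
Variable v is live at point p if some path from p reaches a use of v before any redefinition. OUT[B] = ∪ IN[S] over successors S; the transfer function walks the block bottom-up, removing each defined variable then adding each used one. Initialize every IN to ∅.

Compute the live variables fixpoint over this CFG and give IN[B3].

Answer: {c, e, f}

Working:
Per-block solution:
  B0:  IN={a, b, c, e, f}  OUT={a, b, c, e, f}
  B1:  IN={a, b, c, e, f}  OUT={a, b, c, e, f}
  B2:  IN={c, e}  OUT={c, e, f}
  B3:  IN={c, e, f}  OUT={b, e, f}
  B4:  IN={b, e, f}  OUT={b, c, e, f}
  B5:  IN={b, c, e, f}  OUT={a, b}
  B6:  IN={a, b}  OUT={}

Merge at B3: OUT[B3] = IN[B4] = {b, e, f}
Applying B3's transfer function to that OUT value gives IN[B3] (row B3 above).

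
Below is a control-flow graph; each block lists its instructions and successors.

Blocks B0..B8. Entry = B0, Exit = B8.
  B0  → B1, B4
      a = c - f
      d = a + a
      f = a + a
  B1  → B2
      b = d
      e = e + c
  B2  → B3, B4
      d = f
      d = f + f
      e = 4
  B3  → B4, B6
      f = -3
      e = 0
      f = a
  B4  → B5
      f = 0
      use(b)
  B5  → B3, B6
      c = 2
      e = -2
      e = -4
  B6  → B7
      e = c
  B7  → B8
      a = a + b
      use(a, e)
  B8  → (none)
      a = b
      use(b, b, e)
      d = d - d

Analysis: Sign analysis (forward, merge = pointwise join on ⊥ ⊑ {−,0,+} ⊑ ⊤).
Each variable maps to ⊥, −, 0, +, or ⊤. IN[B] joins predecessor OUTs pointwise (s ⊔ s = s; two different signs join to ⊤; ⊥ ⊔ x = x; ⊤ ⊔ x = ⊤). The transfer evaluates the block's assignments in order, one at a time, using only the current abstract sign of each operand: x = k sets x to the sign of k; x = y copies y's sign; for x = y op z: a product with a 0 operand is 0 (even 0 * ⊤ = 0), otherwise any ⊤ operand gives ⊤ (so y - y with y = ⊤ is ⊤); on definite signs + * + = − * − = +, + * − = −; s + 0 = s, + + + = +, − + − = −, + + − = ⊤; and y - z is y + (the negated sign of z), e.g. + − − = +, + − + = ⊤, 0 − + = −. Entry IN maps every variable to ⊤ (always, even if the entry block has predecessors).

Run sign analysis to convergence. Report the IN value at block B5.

Fixpoint table:
  B0: | IN=(all ⊤) | OUT=(all ⊤)
  B1: | IN=(all ⊤) | OUT=(all ⊤)
  B2: | IN=(all ⊤) | OUT={e:+; rest ⊤}
  B3: | IN=(all ⊤) | OUT={e:0; rest ⊤}
  B4: | IN=(all ⊤) | OUT={f:0; rest ⊤}
  B5: | IN={f:0; rest ⊤} | OUT={c:+, e:-, f:0; rest ⊤}
  B6: | IN=(all ⊤) | OUT=(all ⊤)
  B7: | IN=(all ⊤) | OUT=(all ⊤)
  B8: | IN=(all ⊤) | OUT=(all ⊤)

Merge at B5: IN[B5] = OUT[B4] = {a: ⊤, b: ⊤, c: ⊤, d: ⊤, e: ⊤, f: 0}

Answer: {a: ⊤, b: ⊤, c: ⊤, d: ⊤, e: ⊤, f: 0}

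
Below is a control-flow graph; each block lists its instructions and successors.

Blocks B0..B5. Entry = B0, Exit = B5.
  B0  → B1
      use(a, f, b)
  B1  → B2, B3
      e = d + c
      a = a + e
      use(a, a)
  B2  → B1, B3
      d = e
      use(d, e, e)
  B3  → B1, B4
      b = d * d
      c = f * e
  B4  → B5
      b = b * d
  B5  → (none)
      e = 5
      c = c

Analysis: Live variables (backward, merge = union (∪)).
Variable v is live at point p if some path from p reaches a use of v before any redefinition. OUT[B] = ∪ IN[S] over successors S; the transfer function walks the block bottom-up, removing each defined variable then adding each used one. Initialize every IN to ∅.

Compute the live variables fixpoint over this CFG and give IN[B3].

Per-block solution:
  B0: | IN={a, b, c, d, f} | OUT={a, c, d, f}
  B1: | IN={a, c, d, f} | OUT={a, c, d, e, f}
  B2: | IN={a, c, e, f} | OUT={a, c, d, e, f}
  B3: | IN={a, d, e, f} | OUT={a, b, c, d, f}
  B4: | IN={b, c, d} | OUT={c}
  B5: | IN={c} | OUT={}

Merge at B3: OUT[B3] = IN[B1] ⊔ IN[B4] = {a, b, c, d, f}
Applying B3's transfer function to that OUT value gives IN[B3] (row B3 above).

Answer: {a, d, e, f}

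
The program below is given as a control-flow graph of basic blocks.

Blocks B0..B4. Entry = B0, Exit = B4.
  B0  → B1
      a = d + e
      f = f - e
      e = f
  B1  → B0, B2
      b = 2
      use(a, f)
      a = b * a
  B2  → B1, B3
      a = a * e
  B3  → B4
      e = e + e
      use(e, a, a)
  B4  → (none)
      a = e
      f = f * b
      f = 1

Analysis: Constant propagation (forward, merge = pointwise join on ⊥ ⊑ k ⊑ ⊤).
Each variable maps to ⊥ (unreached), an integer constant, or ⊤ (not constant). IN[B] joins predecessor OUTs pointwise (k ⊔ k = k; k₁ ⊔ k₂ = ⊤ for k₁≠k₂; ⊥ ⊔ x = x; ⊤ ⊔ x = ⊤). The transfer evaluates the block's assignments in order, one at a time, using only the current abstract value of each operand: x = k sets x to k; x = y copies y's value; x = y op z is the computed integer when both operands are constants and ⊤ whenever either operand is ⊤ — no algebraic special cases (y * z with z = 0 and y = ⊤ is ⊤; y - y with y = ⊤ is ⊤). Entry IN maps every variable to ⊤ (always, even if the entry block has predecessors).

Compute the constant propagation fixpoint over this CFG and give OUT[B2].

Answer: {a: ⊤, b: 2, c: ⊤, d: ⊤, e: ⊤, f: ⊤}

Derivation:
Converged values:
  B0:   IN=(all ⊤)   OUT=(all ⊤)
  B1:   IN=(all ⊤)   OUT={b:2; rest ⊤}
  B2:   IN={b:2; rest ⊤}   OUT={b:2; rest ⊤}
  B3:   IN={b:2; rest ⊤}   OUT={b:2; rest ⊤}
  B4:   IN={b:2; rest ⊤}   OUT={b:2, f:1; rest ⊤}

Merge at B2: IN[B2] = OUT[B1] = {a: ⊤, b: 2, c: ⊤, d: ⊤, e: ⊤, f: ⊤}
Applying B2's transfer function to that IN value gives OUT[B2] (row B2 above).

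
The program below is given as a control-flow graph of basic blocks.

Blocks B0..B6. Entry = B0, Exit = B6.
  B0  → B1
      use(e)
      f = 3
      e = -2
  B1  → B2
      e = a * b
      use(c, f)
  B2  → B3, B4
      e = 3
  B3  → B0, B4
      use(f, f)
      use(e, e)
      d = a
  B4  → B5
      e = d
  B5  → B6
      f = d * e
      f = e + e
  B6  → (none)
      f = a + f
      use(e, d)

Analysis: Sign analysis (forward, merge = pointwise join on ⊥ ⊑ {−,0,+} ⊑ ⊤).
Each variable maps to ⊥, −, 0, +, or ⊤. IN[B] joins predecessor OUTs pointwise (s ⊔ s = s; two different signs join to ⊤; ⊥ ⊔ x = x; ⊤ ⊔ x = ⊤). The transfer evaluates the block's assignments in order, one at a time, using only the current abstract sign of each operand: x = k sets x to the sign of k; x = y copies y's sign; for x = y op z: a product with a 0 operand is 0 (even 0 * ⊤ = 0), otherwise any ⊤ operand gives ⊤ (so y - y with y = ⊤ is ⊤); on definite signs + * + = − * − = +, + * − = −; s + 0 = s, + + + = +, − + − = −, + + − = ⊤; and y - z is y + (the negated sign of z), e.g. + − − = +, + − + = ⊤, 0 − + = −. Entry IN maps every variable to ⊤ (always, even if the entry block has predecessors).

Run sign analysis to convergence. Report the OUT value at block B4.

Converged values:
  B0: | IN=(all ⊤) | OUT={e:-, f:+; rest ⊤}
  B1: | IN={e:-, f:+; rest ⊤} | OUT={f:+; rest ⊤}
  B2: | IN={f:+; rest ⊤} | OUT={e:+, f:+; rest ⊤}
  B3: | IN={e:+, f:+; rest ⊤} | OUT={e:+, f:+; rest ⊤}
  B4: | IN={e:+, f:+; rest ⊤} | OUT={f:+; rest ⊤}
  B5: | IN={f:+; rest ⊤} | OUT=(all ⊤)
  B6: | IN=(all ⊤) | OUT=(all ⊤)

Merge at B4: IN[B4] = OUT[B2] ⊔ OUT[B3] = {a: ⊤, b: ⊤, c: ⊤, d: ⊤, e: +, f: +}
Applying B4's transfer function to that IN value gives OUT[B4] (row B4 above).

Answer: {a: ⊤, b: ⊤, c: ⊤, d: ⊤, e: ⊤, f: +}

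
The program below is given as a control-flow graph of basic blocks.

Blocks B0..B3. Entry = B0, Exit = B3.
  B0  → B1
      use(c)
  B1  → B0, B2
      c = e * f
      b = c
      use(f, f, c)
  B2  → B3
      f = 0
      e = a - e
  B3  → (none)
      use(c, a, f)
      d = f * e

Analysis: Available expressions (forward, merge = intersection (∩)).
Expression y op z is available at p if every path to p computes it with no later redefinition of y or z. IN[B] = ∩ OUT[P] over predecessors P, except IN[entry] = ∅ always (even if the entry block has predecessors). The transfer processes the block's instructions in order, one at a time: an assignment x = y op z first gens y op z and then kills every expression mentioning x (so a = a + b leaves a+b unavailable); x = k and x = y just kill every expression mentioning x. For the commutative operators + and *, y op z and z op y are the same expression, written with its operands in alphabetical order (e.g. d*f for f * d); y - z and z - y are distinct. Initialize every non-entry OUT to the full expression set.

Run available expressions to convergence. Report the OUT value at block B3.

Per-block solution:
  B0:   IN={}   OUT={}
  B1:   IN={}   OUT={e*f}
  B2:   IN={e*f}   OUT={}
  B3:   IN={}   OUT={e*f}

Merge at B3: IN[B3] = OUT[B2] = {}
Applying B3's transfer function to that IN value gives OUT[B3] (row B3 above).

Answer: {e*f}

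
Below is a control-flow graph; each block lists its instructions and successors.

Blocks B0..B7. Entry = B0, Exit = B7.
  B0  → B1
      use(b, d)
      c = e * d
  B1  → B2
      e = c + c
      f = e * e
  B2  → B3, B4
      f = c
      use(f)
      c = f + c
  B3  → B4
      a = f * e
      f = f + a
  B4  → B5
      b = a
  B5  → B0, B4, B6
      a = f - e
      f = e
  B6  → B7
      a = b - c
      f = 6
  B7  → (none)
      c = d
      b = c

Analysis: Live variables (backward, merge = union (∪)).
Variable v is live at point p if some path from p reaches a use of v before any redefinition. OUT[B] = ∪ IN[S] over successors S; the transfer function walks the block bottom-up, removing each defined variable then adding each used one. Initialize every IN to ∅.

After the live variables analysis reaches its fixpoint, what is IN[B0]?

Fixpoint table:
  B0: | IN={a, b, d, e} | OUT={a, c, d}
  B1: | IN={a, c, d} | OUT={a, c, d, e}
  B2: | IN={a, c, d, e} | OUT={a, c, d, e, f}
  B3: | IN={c, d, e, f} | OUT={a, c, d, e, f}
  B4: | IN={a, c, d, e, f} | OUT={b, c, d, e, f}
  B5: | IN={b, c, d, e, f} | OUT={a, b, c, d, e, f}
  B6: | IN={b, c, d} | OUT={d}
  B7: | IN={d} | OUT={}

Merge at B0: OUT[B0] = IN[B1] = {a, c, d}
Applying B0's transfer function to that OUT value gives IN[B0] (row B0 above).

Answer: {a, b, d, e}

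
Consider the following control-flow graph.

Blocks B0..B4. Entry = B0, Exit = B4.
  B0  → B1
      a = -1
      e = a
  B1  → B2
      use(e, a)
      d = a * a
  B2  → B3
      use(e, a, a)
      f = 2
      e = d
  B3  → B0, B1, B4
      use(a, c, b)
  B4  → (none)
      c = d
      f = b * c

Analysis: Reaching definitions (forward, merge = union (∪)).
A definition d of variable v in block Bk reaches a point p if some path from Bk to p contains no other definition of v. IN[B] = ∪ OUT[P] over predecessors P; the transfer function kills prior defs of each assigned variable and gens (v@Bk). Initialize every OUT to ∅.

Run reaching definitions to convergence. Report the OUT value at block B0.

Converged values:
  B0:  IN={a@B0, d@B1, e@B2, f@B2}  OUT={a@B0, d@B1, e@B0, f@B2}
  B1:  IN={a@B0, d@B1, e@B0, e@B2, f@B2}  OUT={a@B0, d@B1, e@B0, e@B2, f@B2}
  B2:  IN={a@B0, d@B1, e@B0, e@B2, f@B2}  OUT={a@B0, d@B1, e@B2, f@B2}
  B3:  IN={a@B0, d@B1, e@B2, f@B2}  OUT={a@B0, d@B1, e@B2, f@B2}
  B4:  IN={a@B0, d@B1, e@B2, f@B2}  OUT={a@B0, c@B4, d@B1, e@B2, f@B4}

Merge at B0 (entry node, so the boundary value {} is joined with the incoming edge(s)): IN[B0] = {} ⊔ OUT[B3] = {a@B0, d@B1, e@B2, f@B2}
Applying B0's transfer function to that IN value gives OUT[B0] (row B0 above).

Answer: {a@B0, d@B1, e@B0, f@B2}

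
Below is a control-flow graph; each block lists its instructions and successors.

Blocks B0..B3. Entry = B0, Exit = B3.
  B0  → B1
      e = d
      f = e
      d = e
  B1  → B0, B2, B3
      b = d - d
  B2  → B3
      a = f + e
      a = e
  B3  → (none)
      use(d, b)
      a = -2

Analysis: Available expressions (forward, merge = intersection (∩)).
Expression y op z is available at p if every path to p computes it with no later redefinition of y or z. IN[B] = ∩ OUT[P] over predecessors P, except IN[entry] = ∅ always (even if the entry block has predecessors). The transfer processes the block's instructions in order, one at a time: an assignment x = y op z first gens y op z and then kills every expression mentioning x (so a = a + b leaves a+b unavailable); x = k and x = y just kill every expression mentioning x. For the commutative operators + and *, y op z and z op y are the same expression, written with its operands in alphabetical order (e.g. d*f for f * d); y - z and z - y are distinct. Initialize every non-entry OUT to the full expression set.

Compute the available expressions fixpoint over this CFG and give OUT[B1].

Fixpoint table:
  B0:  IN={}  OUT={}
  B1:  IN={}  OUT={d-d}
  B2:  IN={d-d}  OUT={d-d, e+f}
  B3:  IN={d-d}  OUT={d-d}

Merge at B1: IN[B1] = OUT[B0] = {}
Applying B1's transfer function to that IN value gives OUT[B1] (row B1 above).

Answer: {d-d}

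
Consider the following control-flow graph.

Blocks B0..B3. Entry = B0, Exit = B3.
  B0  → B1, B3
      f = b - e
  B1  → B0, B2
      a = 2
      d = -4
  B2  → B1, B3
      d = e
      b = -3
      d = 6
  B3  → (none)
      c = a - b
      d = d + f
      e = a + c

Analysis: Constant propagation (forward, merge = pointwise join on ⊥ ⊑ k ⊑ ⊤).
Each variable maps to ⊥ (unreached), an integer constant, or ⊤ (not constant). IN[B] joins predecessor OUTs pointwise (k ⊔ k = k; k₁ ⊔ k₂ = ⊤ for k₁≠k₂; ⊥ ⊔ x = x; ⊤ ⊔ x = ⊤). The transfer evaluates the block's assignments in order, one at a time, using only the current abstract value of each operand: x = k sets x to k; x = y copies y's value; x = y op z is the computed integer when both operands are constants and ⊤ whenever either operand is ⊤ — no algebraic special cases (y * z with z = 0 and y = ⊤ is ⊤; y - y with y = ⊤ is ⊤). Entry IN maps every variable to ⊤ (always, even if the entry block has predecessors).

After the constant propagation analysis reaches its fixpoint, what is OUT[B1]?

Fixpoint table:
  B0:   IN=(all ⊤)   OUT=(all ⊤)
  B1:   IN=(all ⊤)   OUT={a:2, d:-4; rest ⊤}
  B2:   IN={a:2, d:-4; rest ⊤}   OUT={a:2, b:-3, d:6; rest ⊤}
  B3:   IN=(all ⊤)   OUT=(all ⊤)

Merge at B1: IN[B1] = OUT[B0] ⊔ OUT[B2] = {a: ⊤, b: ⊤, c: ⊤, d: ⊤, e: ⊤, f: ⊤}
Applying B1's transfer function to that IN value gives OUT[B1] (row B1 above).

Answer: {a: 2, b: ⊤, c: ⊤, d: -4, e: ⊤, f: ⊤}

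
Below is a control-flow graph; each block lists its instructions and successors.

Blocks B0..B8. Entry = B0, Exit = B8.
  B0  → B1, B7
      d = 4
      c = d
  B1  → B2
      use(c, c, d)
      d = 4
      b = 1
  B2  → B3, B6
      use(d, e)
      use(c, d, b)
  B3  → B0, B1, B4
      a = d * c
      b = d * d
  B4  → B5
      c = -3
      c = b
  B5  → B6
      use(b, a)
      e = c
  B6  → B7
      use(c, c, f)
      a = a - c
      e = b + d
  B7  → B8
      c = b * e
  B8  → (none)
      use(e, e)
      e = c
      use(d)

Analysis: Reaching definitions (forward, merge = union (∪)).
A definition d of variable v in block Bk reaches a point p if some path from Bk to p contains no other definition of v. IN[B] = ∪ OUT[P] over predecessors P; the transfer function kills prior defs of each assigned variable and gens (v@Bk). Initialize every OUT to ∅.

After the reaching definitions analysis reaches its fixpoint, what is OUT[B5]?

Converged values:
  B0: | IN={a@B3, b@B3, c@B0, d@B1} | OUT={a@B3, b@B3, c@B0, d@B0}
  B1: | IN={a@B3, b@B3, c@B0, d@B0, d@B1} | OUT={a@B3, b@B1, c@B0, d@B1}
  B2: | IN={a@B3, b@B1, c@B0, d@B1} | OUT={a@B3, b@B1, c@B0, d@B1}
  B3: | IN={a@B3, b@B1, c@B0, d@B1} | OUT={a@B3, b@B3, c@B0, d@B1}
  B4: | IN={a@B3, b@B3, c@B0, d@B1} | OUT={a@B3, b@B3, c@B4, d@B1}
  B5: | IN={a@B3, b@B3, c@B4, d@B1} | OUT={a@B3, b@B3, c@B4, d@B1, e@B5}
  B6: | IN={a@B3, b@B1, b@B3, c@B0, c@B4, d@B1, e@B5} | OUT={a@B6, b@B1, b@B3, c@B0, c@B4, d@B1, e@B6}
  B7: | IN={a@B3, a@B6, b@B1, b@B3, c@B0, c@B4, d@B0, d@B1, e@B6} | OUT={a@B3, a@B6, b@B1, b@B3, c@B7, d@B0, d@B1, e@B6}
  B8: | IN={a@B3, a@B6, b@B1, b@B3, c@B7, d@B0, d@B1, e@B6} | OUT={a@B3, a@B6, b@B1, b@B3, c@B7, d@B0, d@B1, e@B8}

Merge at B5: IN[B5] = OUT[B4] = {a@B3, b@B3, c@B4, d@B1}
Applying B5's transfer function to that IN value gives OUT[B5] (row B5 above).

Answer: {a@B3, b@B3, c@B4, d@B1, e@B5}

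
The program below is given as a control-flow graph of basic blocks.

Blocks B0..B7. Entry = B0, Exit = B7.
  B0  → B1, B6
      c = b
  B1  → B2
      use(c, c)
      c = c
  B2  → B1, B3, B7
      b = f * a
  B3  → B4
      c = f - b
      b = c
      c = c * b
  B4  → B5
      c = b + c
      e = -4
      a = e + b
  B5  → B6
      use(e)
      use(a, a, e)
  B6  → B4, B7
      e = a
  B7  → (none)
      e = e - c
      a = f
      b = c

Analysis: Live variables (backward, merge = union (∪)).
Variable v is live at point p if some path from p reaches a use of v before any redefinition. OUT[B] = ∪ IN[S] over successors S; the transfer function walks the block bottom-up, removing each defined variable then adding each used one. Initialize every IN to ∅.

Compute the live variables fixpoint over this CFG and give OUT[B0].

Per-block solution:
  B0:  IN={a, b, e, f}  OUT={a, b, c, e, f}
  B1:  IN={a, c, e, f}  OUT={a, c, e, f}
  B2:  IN={a, c, e, f}  OUT={a, b, c, e, f}
  B3:  IN={b, f}  OUT={b, c, f}
  B4:  IN={b, c, f}  OUT={a, b, c, e, f}
  B5:  IN={a, b, c, e, f}  OUT={a, b, c, f}
  B6:  IN={a, b, c, f}  OUT={b, c, e, f}
  B7:  IN={c, e, f}  OUT={}

Merge at B0: OUT[B0] = IN[B1] ⊔ IN[B6] = {a, b, c, e, f}

Answer: {a, b, c, e, f}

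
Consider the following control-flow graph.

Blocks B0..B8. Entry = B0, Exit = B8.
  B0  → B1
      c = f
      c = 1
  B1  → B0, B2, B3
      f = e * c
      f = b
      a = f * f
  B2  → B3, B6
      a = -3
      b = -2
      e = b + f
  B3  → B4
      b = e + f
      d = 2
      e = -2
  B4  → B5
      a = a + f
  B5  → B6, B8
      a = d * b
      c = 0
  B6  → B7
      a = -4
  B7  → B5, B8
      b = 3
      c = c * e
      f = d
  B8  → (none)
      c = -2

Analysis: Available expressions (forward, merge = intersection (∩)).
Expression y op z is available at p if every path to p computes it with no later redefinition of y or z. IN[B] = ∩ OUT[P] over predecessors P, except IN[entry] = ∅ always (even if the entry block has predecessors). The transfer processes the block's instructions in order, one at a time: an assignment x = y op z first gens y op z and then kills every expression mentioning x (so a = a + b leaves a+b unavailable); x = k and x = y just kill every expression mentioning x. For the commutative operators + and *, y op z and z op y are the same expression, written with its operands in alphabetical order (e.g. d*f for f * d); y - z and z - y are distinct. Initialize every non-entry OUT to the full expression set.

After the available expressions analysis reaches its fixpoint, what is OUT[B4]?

Answer: {f*f}

Derivation:
Converged values:
  B0:   IN={}   OUT={}
  B1:   IN={}   OUT={c*e, f*f}
  B2:   IN={c*e, f*f}   OUT={b+f, f*f}
  B3:   IN={f*f}   OUT={f*f}
  B4:   IN={f*f}   OUT={f*f}
  B5:   IN={}   OUT={b*d}
  B6:   IN={}   OUT={}
  B7:   IN={}   OUT={}
  B8:   IN={}   OUT={}

Merge at B4: IN[B4] = OUT[B3] = {f*f}
Applying B4's transfer function to that IN value gives OUT[B4] (row B4 above).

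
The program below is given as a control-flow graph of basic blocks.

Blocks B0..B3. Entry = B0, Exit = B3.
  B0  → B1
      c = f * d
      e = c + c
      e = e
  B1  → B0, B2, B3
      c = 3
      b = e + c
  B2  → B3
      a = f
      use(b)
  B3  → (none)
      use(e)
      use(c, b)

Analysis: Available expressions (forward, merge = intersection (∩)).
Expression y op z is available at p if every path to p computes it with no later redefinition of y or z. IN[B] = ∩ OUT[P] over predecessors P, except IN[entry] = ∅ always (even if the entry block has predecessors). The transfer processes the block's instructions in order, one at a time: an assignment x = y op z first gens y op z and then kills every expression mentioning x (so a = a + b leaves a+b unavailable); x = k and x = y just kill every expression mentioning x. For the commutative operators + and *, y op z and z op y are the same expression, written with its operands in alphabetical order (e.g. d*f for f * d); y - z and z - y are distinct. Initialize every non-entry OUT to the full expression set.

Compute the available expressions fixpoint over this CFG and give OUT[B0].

Per-block solution:
  B0:   IN={}   OUT={c+c, d*f}
  B1:   IN={c+c, d*f}   OUT={c+e, d*f}
  B2:   IN={c+e, d*f}   OUT={c+e, d*f}
  B3:   IN={c+e, d*f}   OUT={c+e, d*f}

Merge at B0 (entry node, so the boundary value {} is joined with the incoming edge(s)): IN[B0] = {} ∩ OUT[B1] = {}
Applying B0's transfer function to that IN value gives OUT[B0] (row B0 above).

Answer: {c+c, d*f}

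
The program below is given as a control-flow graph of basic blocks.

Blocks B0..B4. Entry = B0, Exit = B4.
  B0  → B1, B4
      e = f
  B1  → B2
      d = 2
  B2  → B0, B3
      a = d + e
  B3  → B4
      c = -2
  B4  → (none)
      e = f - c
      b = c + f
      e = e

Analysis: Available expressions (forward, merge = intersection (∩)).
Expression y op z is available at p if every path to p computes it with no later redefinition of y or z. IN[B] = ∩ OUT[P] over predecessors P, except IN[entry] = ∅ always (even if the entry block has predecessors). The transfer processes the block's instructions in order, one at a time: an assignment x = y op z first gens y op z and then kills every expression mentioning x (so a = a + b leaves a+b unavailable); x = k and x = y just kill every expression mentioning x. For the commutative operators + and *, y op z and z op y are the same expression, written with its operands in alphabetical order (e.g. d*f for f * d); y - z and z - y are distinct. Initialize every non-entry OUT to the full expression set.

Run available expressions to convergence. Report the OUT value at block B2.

Converged values:
  B0:  IN={}  OUT={}
  B1:  IN={}  OUT={}
  B2:  IN={}  OUT={d+e}
  B3:  IN={d+e}  OUT={d+e}
  B4:  IN={}  OUT={c+f, f-c}

Merge at B2: IN[B2] = OUT[B1] = {}
Applying B2's transfer function to that IN value gives OUT[B2] (row B2 above).

Answer: {d+e}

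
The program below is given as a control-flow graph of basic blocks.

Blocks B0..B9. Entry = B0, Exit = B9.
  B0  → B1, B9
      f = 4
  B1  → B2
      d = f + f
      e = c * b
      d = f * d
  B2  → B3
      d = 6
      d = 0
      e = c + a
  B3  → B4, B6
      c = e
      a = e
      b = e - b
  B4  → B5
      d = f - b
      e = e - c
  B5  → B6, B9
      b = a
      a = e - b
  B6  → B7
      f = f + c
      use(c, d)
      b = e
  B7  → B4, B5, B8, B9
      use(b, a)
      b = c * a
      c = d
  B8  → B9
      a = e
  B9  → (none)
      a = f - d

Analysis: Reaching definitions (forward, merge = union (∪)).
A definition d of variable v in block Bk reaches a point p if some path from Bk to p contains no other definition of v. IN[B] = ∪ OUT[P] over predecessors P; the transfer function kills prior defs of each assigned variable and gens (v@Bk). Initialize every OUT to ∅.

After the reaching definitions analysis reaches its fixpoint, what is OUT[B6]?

Per-block solution:
  B0:  IN={}  OUT={f@B0}
  B1:  IN={f@B0}  OUT={d@B1, e@B1, f@B0}
  B2:  IN={d@B1, e@B1, f@B0}  OUT={d@B2, e@B2, f@B0}
  B3:  IN={d@B2, e@B2, f@B0}  OUT={a@B3, b@B3, c@B3, d@B2, e@B2, f@B0}
  B4:  IN={a@B3, a@B5, b@B3, b@B7, c@B3, c@B7, d@B2, d@B4, e@B2, e@B4, f@B0, f@B6}  OUT={a@B3, a@B5, b@B3, b@B7, c@B3, c@B7, d@B4, e@B4, f@B0, f@B6}
  B5:  IN={a@B3, a@B5, b@B3, b@B7, c@B3, c@B7, d@B2, d@B4, e@B2, e@B4, f@B0, f@B6}  OUT={a@B5, b@B5, c@B3, c@B7, d@B2, d@B4, e@B2, e@B4, f@B0, f@B6}
  B6:  IN={a@B3, a@B5, b@B3, b@B5, c@B3, c@B7, d@B2, d@B4, e@B2, e@B4, f@B0, f@B6}  OUT={a@B3, a@B5, b@B6, c@B3, c@B7, d@B2, d@B4, e@B2, e@B4, f@B6}
  B7:  IN={a@B3, a@B5, b@B6, c@B3, c@B7, d@B2, d@B4, e@B2, e@B4, f@B6}  OUT={a@B3, a@B5, b@B7, c@B7, d@B2, d@B4, e@B2, e@B4, f@B6}
  B8:  IN={a@B3, a@B5, b@B7, c@B7, d@B2, d@B4, e@B2, e@B4, f@B6}  OUT={a@B8, b@B7, c@B7, d@B2, d@B4, e@B2, e@B4, f@B6}
  B9:  IN={a@B3, a@B5, a@B8, b@B5, b@B7, c@B3, c@B7, d@B2, d@B4, e@B2, e@B4, f@B0, f@B6}  OUT={a@B9, b@B5, b@B7, c@B3, c@B7, d@B2, d@B4, e@B2, e@B4, f@B0, f@B6}

Merge at B6: IN[B6] = OUT[B3] ⊔ OUT[B5] = {a@B3, a@B5, b@B3, b@B5, c@B3, c@B7, d@B2, d@B4, e@B2, e@B4, f@B0, f@B6}
Applying B6's transfer function to that IN value gives OUT[B6] (row B6 above).

Answer: {a@B3, a@B5, b@B6, c@B3, c@B7, d@B2, d@B4, e@B2, e@B4, f@B6}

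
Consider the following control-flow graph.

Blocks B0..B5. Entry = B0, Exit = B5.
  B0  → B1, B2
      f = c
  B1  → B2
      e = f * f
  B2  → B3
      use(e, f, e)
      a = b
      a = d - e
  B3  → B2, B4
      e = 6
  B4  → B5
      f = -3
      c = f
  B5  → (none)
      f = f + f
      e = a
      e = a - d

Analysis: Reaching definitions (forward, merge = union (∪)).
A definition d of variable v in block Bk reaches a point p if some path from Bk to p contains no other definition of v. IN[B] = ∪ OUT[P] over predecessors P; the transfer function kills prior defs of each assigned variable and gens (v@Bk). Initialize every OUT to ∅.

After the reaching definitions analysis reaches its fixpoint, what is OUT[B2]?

Answer: {a@B2, e@B1, e@B3, f@B0}

Working:
Per-block solution:
  B0:   IN={}   OUT={f@B0}
  B1:   IN={f@B0}   OUT={e@B1, f@B0}
  B2:   IN={a@B2, e@B1, e@B3, f@B0}   OUT={a@B2, e@B1, e@B3, f@B0}
  B3:   IN={a@B2, e@B1, e@B3, f@B0}   OUT={a@B2, e@B3, f@B0}
  B4:   IN={a@B2, e@B3, f@B0}   OUT={a@B2, c@B4, e@B3, f@B4}
  B5:   IN={a@B2, c@B4, e@B3, f@B4}   OUT={a@B2, c@B4, e@B5, f@B5}

Merge at B2: IN[B2] = OUT[B0] ⊔ OUT[B1] ⊔ OUT[B3] = {a@B2, e@B1, e@B3, f@B0}
Applying B2's transfer function to that IN value gives OUT[B2] (row B2 above).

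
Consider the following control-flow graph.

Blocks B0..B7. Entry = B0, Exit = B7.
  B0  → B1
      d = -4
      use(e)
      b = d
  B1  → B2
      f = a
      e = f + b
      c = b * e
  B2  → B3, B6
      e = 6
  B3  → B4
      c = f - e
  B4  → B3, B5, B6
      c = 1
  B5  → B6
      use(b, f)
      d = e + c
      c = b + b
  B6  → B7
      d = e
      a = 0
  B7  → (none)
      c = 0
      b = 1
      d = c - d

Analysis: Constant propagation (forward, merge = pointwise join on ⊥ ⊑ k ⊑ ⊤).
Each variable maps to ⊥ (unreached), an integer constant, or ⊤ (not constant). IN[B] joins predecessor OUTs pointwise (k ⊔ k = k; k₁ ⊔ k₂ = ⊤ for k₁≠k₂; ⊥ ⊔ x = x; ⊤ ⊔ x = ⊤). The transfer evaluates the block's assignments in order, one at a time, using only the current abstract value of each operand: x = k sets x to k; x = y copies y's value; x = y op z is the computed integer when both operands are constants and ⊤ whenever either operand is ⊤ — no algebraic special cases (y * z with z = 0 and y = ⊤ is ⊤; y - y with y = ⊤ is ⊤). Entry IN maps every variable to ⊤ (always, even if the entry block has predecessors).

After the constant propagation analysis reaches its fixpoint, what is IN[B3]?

Converged values:
  B0: | IN=(all ⊤) | OUT={b:-4, d:-4; rest ⊤}
  B1: | IN={b:-4, d:-4; rest ⊤} | OUT={b:-4, d:-4; rest ⊤}
  B2: | IN={b:-4, d:-4; rest ⊤} | OUT={b:-4, d:-4, e:6; rest ⊤}
  B3: | IN={b:-4, d:-4, e:6; rest ⊤} | OUT={b:-4, d:-4, e:6; rest ⊤}
  B4: | IN={b:-4, d:-4, e:6; rest ⊤} | OUT={b:-4, c:1, d:-4, e:6; rest ⊤}
  B5: | IN={b:-4, c:1, d:-4, e:6; rest ⊤} | OUT={b:-4, c:-8, d:7, e:6; rest ⊤}
  B6: | IN={b:-4, e:6; rest ⊤} | OUT={a:0, b:-4, d:6, e:6; rest ⊤}
  B7: | IN={a:0, b:-4, d:6, e:6; rest ⊤} | OUT={a:0, b:1, c:0, d:-6, e:6; rest ⊤}

Merge at B3: IN[B3] = OUT[B2] ⊔ OUT[B4] = {a: ⊤, b: -4, c: ⊤, d: -4, e: 6, f: ⊤}

Answer: {a: ⊤, b: -4, c: ⊤, d: -4, e: 6, f: ⊤}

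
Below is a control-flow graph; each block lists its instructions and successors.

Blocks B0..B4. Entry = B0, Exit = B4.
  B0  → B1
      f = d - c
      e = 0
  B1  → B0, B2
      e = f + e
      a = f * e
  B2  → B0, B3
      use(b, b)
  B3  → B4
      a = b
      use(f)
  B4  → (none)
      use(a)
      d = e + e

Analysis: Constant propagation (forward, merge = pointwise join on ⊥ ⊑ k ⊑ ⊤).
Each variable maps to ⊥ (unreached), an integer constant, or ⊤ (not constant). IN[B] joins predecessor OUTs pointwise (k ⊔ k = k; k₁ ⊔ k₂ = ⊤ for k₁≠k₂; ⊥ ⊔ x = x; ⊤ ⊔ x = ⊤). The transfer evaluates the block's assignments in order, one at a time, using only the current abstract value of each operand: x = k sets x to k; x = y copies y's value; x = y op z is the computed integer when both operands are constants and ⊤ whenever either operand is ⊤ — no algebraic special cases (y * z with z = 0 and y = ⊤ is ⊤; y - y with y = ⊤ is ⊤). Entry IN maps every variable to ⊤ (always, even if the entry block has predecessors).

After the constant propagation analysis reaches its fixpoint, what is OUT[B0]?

Fixpoint table:
  B0: | IN=(all ⊤) | OUT={e:0; rest ⊤}
  B1: | IN={e:0; rest ⊤} | OUT=(all ⊤)
  B2: | IN=(all ⊤) | OUT=(all ⊤)
  B3: | IN=(all ⊤) | OUT=(all ⊤)
  B4: | IN=(all ⊤) | OUT=(all ⊤)

Merge at B0 (entry node, so the boundary value (all ⊤) is joined with the incoming edge(s)): IN[B0] = (all ⊤) ⊔ OUT[B1] ⊔ OUT[B2] = {a: ⊤, b: ⊤, c: ⊤, d: ⊤, e: ⊤, f: ⊤}
Applying B0's transfer function to that IN value gives OUT[B0] (row B0 above).

Answer: {a: ⊤, b: ⊤, c: ⊤, d: ⊤, e: 0, f: ⊤}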